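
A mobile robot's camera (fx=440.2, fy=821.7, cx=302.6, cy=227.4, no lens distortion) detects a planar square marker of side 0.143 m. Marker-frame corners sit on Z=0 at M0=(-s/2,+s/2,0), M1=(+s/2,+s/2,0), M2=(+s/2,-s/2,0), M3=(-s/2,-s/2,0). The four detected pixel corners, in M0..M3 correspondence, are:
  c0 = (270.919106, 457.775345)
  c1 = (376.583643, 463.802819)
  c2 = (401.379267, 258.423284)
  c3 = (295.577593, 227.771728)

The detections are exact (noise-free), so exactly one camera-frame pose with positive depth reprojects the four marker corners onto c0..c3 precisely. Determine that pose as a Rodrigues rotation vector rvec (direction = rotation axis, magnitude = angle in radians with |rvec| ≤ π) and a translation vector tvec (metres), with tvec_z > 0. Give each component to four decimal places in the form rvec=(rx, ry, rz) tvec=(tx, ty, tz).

Intrinsics K: fx=440.2, fy=821.7, cx=302.6, cy=227.4
Marker side s = 0.143 m; corners in marker frame (Z=0):
  M0 = (-0.0715, +0.0715, 0)
  M1 = (+0.0715, +0.0715, 0)
  M2 = (+0.0715, -0.0715, 0)
  M3 = (-0.0715, -0.0715, 0)
Detected image corners:
  c0 = (270.919106, 457.775345) px
  c1 = (376.583643, 463.802819) px
  c2 = (401.379267, 258.423284) px
  c3 = (295.577593, 227.771728) px
Planar DLT: solve 8×8 A·h = b for H (H[2,2]=1):
  H  [+999.86752 -108.97746 +338.87606]
  H  [+399.82517 +1584.52579 +353.93247]
  H  [+0.77498 +0.19031 +1.00000]
B = K⁻¹H; ‖b₁‖=1.922910, ‖b₂‖=1.922910; λ = 2/(‖b₁‖+‖b₂‖) = 0.520045, sign → tz>0 ⇒ λ=+0.520045
r₁ = λ·B[:,0] = (+0.90418,+0.14151,+0.40302); r₂ = λ·B[:,1] = (-0.19678,+0.97544,+0.09897)
r₃ = r₁×r₂ = (-0.37912,-0.16879,+0.90982); SVD([r₁ r₂ r₃]) → R = UVᵀ:
  R  [+0.90418 -0.19678 -0.37912]
  R  [+0.14151 +0.97544 -0.16879]
  R  [+0.40302 +0.09897 +0.90982]
t = (+0.04286, +0.08008, +0.52005) m
tr R = 2.789446; θ = arccos((tr R − 1)/2) = 0.462986 rad = 26.527°
axis k = ((R−Rᵀ)₃₂, (R−Rᵀ)₁₃, (R−Rᵀ)₂₁) / (2 sinθ) = (+0.299763, -0.875622, +0.378719)
rvec = θ·k = (+0.138786, -0.405401, +0.175341)

rvec=(0.1388, -0.4054, 0.1753) tvec=(0.0429, 0.0801, 0.5200)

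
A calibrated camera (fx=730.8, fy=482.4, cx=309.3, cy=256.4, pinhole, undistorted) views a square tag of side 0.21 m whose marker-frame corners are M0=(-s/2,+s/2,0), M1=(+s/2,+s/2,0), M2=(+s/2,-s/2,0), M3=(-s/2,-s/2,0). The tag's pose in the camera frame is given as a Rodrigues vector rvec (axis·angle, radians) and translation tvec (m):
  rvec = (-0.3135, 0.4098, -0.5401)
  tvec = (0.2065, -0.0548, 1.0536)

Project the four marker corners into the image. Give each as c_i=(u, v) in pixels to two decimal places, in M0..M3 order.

c0=(428.16, 297.41) c1=(557.60, 242.96) c2=(476.43, 166.50) c3=(360.86, 221.14)

Intrinsics K: fx=730.8, fy=482.4, cx=309.3, cy=256.4
Marker side s = 0.21 m; corners in marker frame (Z=0):
  M0 = (-0.1050, +0.1050, 0)
  M1 = (+0.1050, +0.1050, 0)
  M2 = (+0.1050, -0.1050, 0)
  M3 = (-0.1050, -0.1050, 0)
rvec = (-0.3135, 0.4098, -0.5401), |rvec| = θ = 0.74694 rad = 42.797°
Rodrigues: sinθ=0.67940, 1−cosθ=0.26623; R = I + sinθ·[k]× + (1−cosθ)·[k]×²:
    [+0.78067 +0.42996 +0.45354]
    [-0.55256 +0.81390 +0.17953]
    [-0.29195 -0.39077 +0.87297]
t = (0.2065, -0.0548, 1.0536) m
M0: Pc = R·M0+t = (+0.16968, +0.08868, +1.04322); u = 730.8·(+0.16968)/1.04322 + 309.3 = 428.1611, v = 482.4·(+0.08868)/1.04322 + 256.4 = 297.4064
M1: Pc = R·M1+t = (+0.33362, -0.02736, +0.98192); u = 730.8·(+0.33362)/0.98192 + 309.3 = 557.5965, v = 482.4·(-0.02736)/0.98192 + 256.4 = 242.9588
M2: Pc = R·M2+t = (+0.24332, -0.19828, +1.06398); u = 730.8·(+0.24332)/1.06398 + 309.3 = 476.4294, v = 482.4·(-0.19828)/1.06398 + 256.4 = 166.5015
M3: Pc = R·M3+t = (+0.07938, -0.08224, +1.12528); u = 730.8·(+0.07938)/1.12528 + 309.3 = 360.8553, v = 482.4·(-0.08224)/1.12528 + 256.4 = 221.1441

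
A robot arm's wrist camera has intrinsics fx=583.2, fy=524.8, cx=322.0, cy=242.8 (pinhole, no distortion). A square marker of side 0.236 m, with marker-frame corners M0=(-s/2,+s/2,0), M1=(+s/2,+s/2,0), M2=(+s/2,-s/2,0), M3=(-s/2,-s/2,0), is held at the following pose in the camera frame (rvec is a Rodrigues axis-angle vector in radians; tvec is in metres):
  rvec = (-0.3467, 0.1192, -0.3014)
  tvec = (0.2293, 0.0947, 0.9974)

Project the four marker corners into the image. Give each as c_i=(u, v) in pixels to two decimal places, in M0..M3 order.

Intrinsics K: fx=583.2, fy=524.8, cx=322.0, cy=242.8
Marker side s = 0.236 m; corners in marker frame (Z=0):
  M0 = (-0.1180, +0.1180, 0)
  M1 = (+0.1180, +0.1180, 0)
  M2 = (+0.1180, -0.1180, 0)
  M3 = (-0.1180, -0.1180, 0)
rvec = (-0.3467, 0.1192, -0.3014), |rvec| = θ = 0.47461 rad = 27.193°
Rodrigues: sinθ=0.45699, 1−cosθ=0.11053; R = I + sinθ·[k]× + (1−cosθ)·[k]×²:
    [+0.94845 +0.26993 +0.16605]
    [-0.31049 +0.89644 +0.31620]
    [-0.06350 -0.35146 +0.93405]
t = (0.2293, 0.0947, 0.9974) m
M0: Pc = R·M0+t = (+0.14923, +0.23712, +0.96342); u = 583.2·(+0.14923)/0.96342 + 322.0 = 412.3381, v = 524.8·(+0.23712)/0.96342 + 242.8 = 371.9644
M1: Pc = R·M1+t = (+0.37307, +0.16384, +0.94843); u = 583.2·(+0.37307)/0.94843 + 322.0 = 551.4034, v = 524.8·(+0.16384)/0.94843 + 242.8 = 333.4595
M2: Pc = R·M2+t = (+0.30937, -0.04772, +1.03138); u = 583.2·(+0.30937)/1.03138 + 322.0 = 496.9327, v = 524.8·(-0.04772)/1.03138 + 242.8 = 218.5194
M3: Pc = R·M3+t = (+0.08553, +0.02556, +1.04637); u = 583.2·(+0.08553)/1.04637 + 322.0 = 369.6710, v = 524.8·(+0.02556)/1.04637 + 242.8 = 255.6182

c0=(412.34, 371.96) c1=(551.40, 333.46) c2=(496.93, 218.52) c3=(369.67, 255.62)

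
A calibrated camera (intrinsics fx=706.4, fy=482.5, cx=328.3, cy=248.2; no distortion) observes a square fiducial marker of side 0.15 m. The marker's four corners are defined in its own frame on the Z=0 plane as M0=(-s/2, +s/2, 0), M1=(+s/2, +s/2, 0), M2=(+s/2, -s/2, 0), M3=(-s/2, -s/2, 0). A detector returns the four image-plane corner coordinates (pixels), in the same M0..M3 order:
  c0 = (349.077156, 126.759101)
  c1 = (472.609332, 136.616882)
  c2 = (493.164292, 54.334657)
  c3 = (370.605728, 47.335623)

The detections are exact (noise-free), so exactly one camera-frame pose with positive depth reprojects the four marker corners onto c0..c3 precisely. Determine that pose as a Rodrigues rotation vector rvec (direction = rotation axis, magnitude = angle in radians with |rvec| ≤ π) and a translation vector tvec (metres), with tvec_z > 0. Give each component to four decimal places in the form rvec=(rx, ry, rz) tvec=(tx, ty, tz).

rvec=(-0.0955, 0.1875, 0.1734) tvec=(0.1115, -0.2788, 0.8552)

Intrinsics K: fx=706.4, fy=482.5, cx=328.3, cy=248.2
Marker side s = 0.15 m; corners in marker frame (Z=0):
  M0 = (-0.0750, +0.0750, 0)
  M1 = (+0.0750, +0.0750, 0)
  M2 = (+0.0750, -0.0750, 0)
  M3 = (-0.0750, -0.0750, 0)
Detected image corners:
  c0 = (349.077156, 126.759101) px
  c1 = (472.609332, 136.616882) px
  c2 = (493.164292, 54.334657) px
  c3 = (370.605728, 47.335623) px
Planar DLT: solve 8×8 A·h = b for H (H[2,2]=1):
  H  [+724.97397 -178.85895 +420.39261]
  H  [+35.48204 +530.51328 +90.91286]
  H  [-0.22618 -0.09143 +1.00000]
B = K⁻¹H; ‖b₁‖=1.169322, ‖b₂‖=1.169322; λ = 2/(‖b₁‖+‖b₂‖) = 0.855196, sign → tz>0 ⇒ λ=+0.855196
r₁ = λ·B[:,0] = (+0.96758,+0.16239,-0.19343); r₂ = λ·B[:,1] = (-0.18019,+0.98052,-0.07819)
r₃ = r₁×r₂ = (+0.17697,+0.11051,+0.97799); SVD([r₁ r₂ r₃]) → R = UVᵀ:
  R  [+0.96758 -0.18019 +0.17697]
  R  [+0.16239 +0.98052 +0.11051]
  R  [-0.19343 -0.07819 +0.97799]
t = (+0.11149, -0.27878, +0.85520) m
tr R = 2.926092; θ = arccos((tr R − 1)/2) = 0.272705 rad = 15.625°
axis k = ((R−Rᵀ)₃₂, (R−Rᵀ)₁₃, (R−Rᵀ)₂₁) / (2 sinθ) = (-0.350309, +0.687613, +0.635981)
rvec = θ·k = (-0.095531, +0.187515, +0.173435)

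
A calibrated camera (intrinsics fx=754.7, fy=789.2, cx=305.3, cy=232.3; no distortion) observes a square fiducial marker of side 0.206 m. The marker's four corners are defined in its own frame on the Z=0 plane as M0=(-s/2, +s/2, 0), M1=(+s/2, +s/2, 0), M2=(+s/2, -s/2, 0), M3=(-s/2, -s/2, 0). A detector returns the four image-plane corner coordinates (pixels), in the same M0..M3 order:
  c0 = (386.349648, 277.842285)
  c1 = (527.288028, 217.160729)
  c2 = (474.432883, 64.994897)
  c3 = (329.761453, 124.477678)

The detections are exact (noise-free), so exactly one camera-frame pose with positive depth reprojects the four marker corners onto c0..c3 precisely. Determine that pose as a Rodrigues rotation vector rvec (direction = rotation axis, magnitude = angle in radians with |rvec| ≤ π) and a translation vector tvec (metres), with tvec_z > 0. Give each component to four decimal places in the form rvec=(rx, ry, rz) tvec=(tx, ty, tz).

rvec=(0.0816, -0.0937, -0.3792) tvec=(0.1645, -0.0763, 0.9932)

Intrinsics K: fx=754.7, fy=789.2, cx=305.3, cy=232.3
Marker side s = 0.206 m; corners in marker frame (Z=0):
  M0 = (-0.1030, +0.1030, 0)
  M1 = (+0.1030, +0.1030, 0)
  M2 = (+0.1030, -0.1030, 0)
  M3 = (-0.1030, -0.1030, 0)
Detected image corners:
  c0 = (386.349648, 277.842285) px
  c1 = (527.288028, 217.160729) px
  c2 = (474.432883, 64.994897) px
  c3 = (329.761453, 124.477678) px
Planar DLT: solve 8×8 A·h = b for H (H[2,2]=1):
  H  [+725.97985 +307.47974 +430.29547]
  H  [-278.60377 +758.25576 +171.65006]
  H  [+0.07648 +0.09759 +1.00000]
B = K⁻¹H; ‖b₁‖=1.006801, ‖b₂‖=1.006801; λ = 2/(‖b₁‖+‖b₂‖) = 0.993245, sign → tz>0 ⇒ λ=+0.993245
r₁ = λ·B[:,0] = (+0.92472,-0.37299,+0.07596); r₂ = λ·B[:,1] = (+0.36546,+0.92577,+0.09693)
r₃ = r₁×r₂ = (-0.10648,-0.06188,+0.99239); SVD([r₁ r₂ r₃]) → R = UVᵀ:
  R  [+0.92472 +0.36546 -0.10648]
  R  [-0.37299 +0.92577 -0.06188]
  R  [+0.07596 +0.09693 +0.99239]
t = (+0.16450, -0.07633, +0.99325) m
tr R = 2.842875; θ = arccos((tr R − 1)/2) = 0.399032 rad = 22.863°
axis k = ((R−Rᵀ)₃₂, (R−Rᵀ)₁₃, (R−Rᵀ)₂₁) / (2 sinθ) = (+0.204375, -0.234779, -0.950321)
rvec = θ·k = (+0.081552, -0.093684, -0.379208)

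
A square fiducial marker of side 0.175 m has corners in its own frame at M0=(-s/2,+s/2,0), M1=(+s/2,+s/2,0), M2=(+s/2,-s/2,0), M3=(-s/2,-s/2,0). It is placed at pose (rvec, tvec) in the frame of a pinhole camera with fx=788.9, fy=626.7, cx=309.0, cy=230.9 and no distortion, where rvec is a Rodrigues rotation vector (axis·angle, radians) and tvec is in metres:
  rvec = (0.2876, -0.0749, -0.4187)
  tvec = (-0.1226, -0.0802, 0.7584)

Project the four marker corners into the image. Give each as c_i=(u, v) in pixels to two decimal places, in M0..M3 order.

Intrinsics K: fx=788.9, fy=626.7, cx=309.0, cy=230.9
Marker side s = 0.175 m; corners in marker frame (Z=0):
  M0 = (-0.0875, +0.0875, 0)
  M1 = (+0.0875, +0.0875, 0)
  M2 = (+0.0875, -0.0875, 0)
  M3 = (-0.0875, -0.0875, 0)
rvec = (0.2876, -0.0749, -0.4187), |rvec| = θ = 0.51345 rad = 29.419°
Rodrigues: sinθ=0.49119, 1−cosθ=0.12895; R = I + sinθ·[k]× + (1−cosθ)·[k]×²:
    [+0.91151 +0.39001 -0.13055]
    [-0.41108 +0.87380 -0.25979]
    [+0.01275 +0.29047 +0.95680]
t = (-0.1226, -0.0802, 0.7584) m
M0: Pc = R·M0+t = (-0.16823, +0.03223, +0.78270); u = 788.9·(-0.16823)/0.78270 + 309.0 = 139.4359, v = 626.7·(+0.03223)/0.78270 + 230.9 = 256.7037
M1: Pc = R·M1+t = (-0.00872, -0.03971, +0.78493); u = 788.9·(-0.00872)/0.78493 + 309.0 = 300.2387, v = 626.7·(-0.03971)/0.78493 + 230.9 = 199.1933
M2: Pc = R·M2+t = (-0.07697, -0.19263, +0.73410); u = 788.9·(-0.07697)/0.73410 + 309.0 = 226.2858, v = 626.7·(-0.19263)/0.73410 + 230.9 = 66.4548
M3: Pc = R·M3+t = (-0.23648, -0.12069, +0.73187); u = 788.9·(-0.23648)/0.73187 + 309.0 = 54.0889, v = 626.7·(-0.12069)/0.73187 + 230.9 = 127.5548

c0=(139.44, 256.70) c1=(300.24, 199.19) c2=(226.29, 66.45) c3=(54.09, 127.55)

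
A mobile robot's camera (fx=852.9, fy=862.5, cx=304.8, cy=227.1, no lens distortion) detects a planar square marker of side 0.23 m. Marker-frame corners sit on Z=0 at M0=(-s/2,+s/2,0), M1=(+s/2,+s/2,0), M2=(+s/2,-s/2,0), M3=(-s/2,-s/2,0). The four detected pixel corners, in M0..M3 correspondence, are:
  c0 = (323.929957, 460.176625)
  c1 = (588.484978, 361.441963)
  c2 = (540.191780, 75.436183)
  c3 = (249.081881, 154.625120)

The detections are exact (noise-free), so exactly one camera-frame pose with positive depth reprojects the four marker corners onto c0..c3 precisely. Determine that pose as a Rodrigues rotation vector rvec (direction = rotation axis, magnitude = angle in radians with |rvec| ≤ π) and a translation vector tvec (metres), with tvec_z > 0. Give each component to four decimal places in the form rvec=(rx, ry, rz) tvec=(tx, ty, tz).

Intrinsics K: fx=852.9, fy=862.5, cx=304.8, cy=227.1
Marker side s = 0.23 m; corners in marker frame (Z=0):
  M0 = (-0.1150, +0.1150, 0)
  M1 = (+0.1150, +0.1150, 0)
  M2 = (+0.1150, -0.1150, 0)
  M3 = (-0.1150, -0.1150, 0)
Detected image corners:
  c0 = (323.929957, 460.176625) px
  c1 = (588.484978, 361.441963) px
  c2 = (540.191780, 75.436183) px
  c3 = (249.081881, 154.625120) px
Planar DLT: solve 8×8 A·h = b for H (H[2,2]=1):
  H  [+1370.21910 +405.47853 +432.76519]
  H  [-286.77380 +1370.84227 +266.55339]
  H  [+0.38654 +0.32990 +1.00000]
B = K⁻¹H; ‖b₁‖=1.579308, ‖b₂‖=1.579308; λ = 2/(‖b₁‖+‖b₂‖) = 0.633189, sign → tz>0 ⇒ λ=+0.633189
r₁ = λ·B[:,0] = (+0.92978,-0.27497,+0.24475); r₂ = λ·B[:,1] = (+0.22638,+0.95138,+0.20889)
r₃ = r₁×r₂ = (-0.29029,-0.13881,+0.94682); SVD([r₁ r₂ r₃]) → R = UVᵀ:
  R  [+0.92978 +0.22638 -0.29029]
  R  [-0.27497 +0.95138 -0.13881]
  R  [+0.24475 +0.20889 +0.94682]
t = (+0.09500, +0.02896, +0.63319) m
tr R = 2.827972; θ = arccos((tr R − 1)/2) = 0.417794 rad = 23.938°
axis k = ((R−Rᵀ)₃₂, (R−Rᵀ)₁₃, (R−Rᵀ)₂₁) / (2 sinθ) = (+0.428473, -0.659332, -0.617812)
rvec = θ·k = (+0.179014, -0.275465, -0.258118)

rvec=(0.1790, -0.2755, -0.2581) tvec=(0.0950, 0.0290, 0.6332)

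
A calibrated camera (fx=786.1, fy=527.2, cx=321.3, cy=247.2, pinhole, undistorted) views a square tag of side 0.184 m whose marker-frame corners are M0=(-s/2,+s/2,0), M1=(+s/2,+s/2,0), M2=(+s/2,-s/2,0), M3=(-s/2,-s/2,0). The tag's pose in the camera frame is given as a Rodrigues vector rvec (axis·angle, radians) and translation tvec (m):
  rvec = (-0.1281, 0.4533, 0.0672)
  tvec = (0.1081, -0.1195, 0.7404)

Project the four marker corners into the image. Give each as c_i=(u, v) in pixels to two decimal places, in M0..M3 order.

Intrinsics K: fx=786.1, fy=527.2, cx=321.3, cy=247.2
Marker side s = 0.184 m; corners in marker frame (Z=0):
  M0 = (-0.0920, +0.0920, 0)
  M1 = (+0.0920, +0.0920, 0)
  M2 = (+0.0920, -0.0920, 0)
  M3 = (-0.0920, -0.0920, 0)
rvec = (-0.1281, 0.4533, 0.0672), |rvec| = θ = 0.47582 rad = 27.263°
Rodrigues: sinθ=0.45807, 1−cosθ=0.11108; R = I + sinθ·[k]× + (1−cosθ)·[k]×²:
    [+0.89697 -0.09318 +0.43216]
    [+0.03620 +0.98973 +0.13827]
    [-0.44061 -0.10837 +0.89113]
t = (0.1081, -0.1195, 0.7404) m
M0: Pc = R·M0+t = (+0.01701, -0.03178, +0.77097); u = 786.1·(+0.01701)/0.77097 + 321.3 = 338.6400, v = 527.2·(-0.03178)/0.77097 + 247.2 = 225.4716
M1: Pc = R·M1+t = (+0.18205, -0.02511, +0.68989); u = 786.1·(+0.18205)/0.68989 + 321.3 = 528.7351, v = 527.2·(-0.02511)/0.68989 + 247.2 = 228.0086
M2: Pc = R·M2+t = (+0.19919, -0.20722, +0.70983); u = 786.1·(+0.19919)/0.70983 + 321.3 = 541.8956, v = 527.2·(-0.20722)/0.70983 + 247.2 = 93.2924
M3: Pc = R·M3+t = (+0.03415, -0.21389, +0.79091); u = 786.1·(+0.03415)/0.79091 + 321.3 = 355.2442, v = 527.2·(-0.21389)/0.79091 + 247.2 = 104.6285

c0=(338.64, 225.47) c1=(528.74, 228.01) c2=(541.90, 93.29) c3=(355.24, 104.63)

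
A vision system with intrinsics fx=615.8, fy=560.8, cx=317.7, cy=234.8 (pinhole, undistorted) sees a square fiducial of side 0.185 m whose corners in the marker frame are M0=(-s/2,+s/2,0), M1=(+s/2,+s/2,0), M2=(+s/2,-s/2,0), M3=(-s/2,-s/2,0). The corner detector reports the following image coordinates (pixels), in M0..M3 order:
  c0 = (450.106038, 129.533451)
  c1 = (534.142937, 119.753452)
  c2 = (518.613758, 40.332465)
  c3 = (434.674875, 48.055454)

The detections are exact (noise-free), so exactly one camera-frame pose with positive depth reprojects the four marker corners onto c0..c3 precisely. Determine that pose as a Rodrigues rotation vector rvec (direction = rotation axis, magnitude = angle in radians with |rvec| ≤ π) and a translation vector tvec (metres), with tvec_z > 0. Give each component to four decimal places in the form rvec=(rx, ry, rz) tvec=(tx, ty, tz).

rvec=(-0.0528, -0.1671, -0.1575) tvec=(0.3417, -0.3379, 1.2585)

Intrinsics K: fx=615.8, fy=560.8, cx=317.7, cy=234.8
Marker side s = 0.185 m; corners in marker frame (Z=0):
  M0 = (-0.0925, +0.0925, 0)
  M1 = (+0.0925, +0.0925, 0)
  M2 = (+0.0925, -0.0925, 0)
  M3 = (-0.0925, -0.0925, 0)
Detected image corners:
  c0 = (450.106038, 129.533451) px
  c1 = (534.142937, 119.753452) px
  c2 = (518.613758, 40.332465) px
  c3 = (434.674875, 48.055454) px
Planar DLT: solve 8×8 A·h = b for H (H[2,2]=1):
  H  [+519.29312 +68.58759 +484.88580]
  H  [-35.90792 +432.16249 +84.24820]
  H  [+0.13482 -0.03116 +1.00000]
B = K⁻¹H; ‖b₁‖=0.794571, ‖b₂‖=0.794571; λ = 2/(‖b₁‖+‖b₂‖) = 1.258540, sign → tz>0 ⇒ λ=+1.258540
r₁ = λ·B[:,0] = (+0.97377,-0.15163,+0.16968); r₂ = λ·B[:,1] = (+0.16041,+0.98627,-0.03921)
r₃ = r₁×r₂ = (-0.16140,+0.06540,+0.98472); SVD([r₁ r₂ r₃]) → R = UVᵀ:
  R  [+0.97377 +0.16041 -0.16140]
  R  [-0.15163 +0.98627 +0.06540]
  R  [+0.16968 -0.03921 +0.98472]
t = (+0.34169, -0.33787, +1.25854) m
tr R = 2.944756; θ = arccos((tr R − 1)/2) = 0.235584 rad = 13.498°
axis k = ((R−Rᵀ)₃₂, (R−Rᵀ)₁₃, (R−Rᵀ)₂₁) / (2 sinθ) = (-0.224101, -0.709222, -0.668418)
rvec = θ·k = (-0.052795, -0.167082, -0.157469)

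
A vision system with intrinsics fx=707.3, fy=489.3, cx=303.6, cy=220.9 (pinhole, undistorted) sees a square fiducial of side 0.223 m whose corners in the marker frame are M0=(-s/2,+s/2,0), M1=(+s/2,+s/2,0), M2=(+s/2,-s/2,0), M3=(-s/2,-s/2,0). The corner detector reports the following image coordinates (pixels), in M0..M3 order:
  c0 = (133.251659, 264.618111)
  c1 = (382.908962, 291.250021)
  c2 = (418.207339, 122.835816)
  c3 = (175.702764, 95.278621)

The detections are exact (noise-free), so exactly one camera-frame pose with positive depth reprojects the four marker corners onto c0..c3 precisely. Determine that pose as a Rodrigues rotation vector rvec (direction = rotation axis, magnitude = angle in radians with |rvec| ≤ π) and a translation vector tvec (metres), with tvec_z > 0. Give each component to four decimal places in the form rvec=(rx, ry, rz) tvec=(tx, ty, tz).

Intrinsics K: fx=707.3, fy=489.3, cx=303.6, cy=220.9
Marker side s = 0.223 m; corners in marker frame (Z=0):
  M0 = (-0.1115, +0.1115, 0)
  M1 = (+0.1115, +0.1115, 0)
  M2 = (+0.1115, -0.1115, 0)
  M3 = (-0.1115, -0.1115, 0)
Detected image corners:
  c0 = (133.251659, 264.618111) px
  c1 = (382.908962, 291.250021) px
  c2 = (418.207339, 122.835816) px
  c3 = (175.702764, 95.278621) px
Planar DLT: solve 8×8 A·h = b for H (H[2,2]=1):
  H  [+1115.59147 -208.47477 +278.39353]
  H  [+130.11179 +733.42006 +192.40145]
  H  [+0.04436 -0.12334 +1.00000]
B = K⁻¹H; ‖b₁‖=1.578119, ‖b₂‖=1.578119; λ = 2/(‖b₁‖+‖b₂‖) = 0.633666, sign → tz>0 ⇒ λ=+0.633666
r₁ = λ·B[:,0] = (+0.98739,+0.15581,+0.02811); r₂ = λ·B[:,1] = (-0.15322,+0.98510,-0.07815)
r₃ = r₁×r₂ = (-0.03987,+0.07286,+0.99654); SVD([r₁ r₂ r₃]) → R = UVᵀ:
  R  [+0.98739 -0.15322 -0.03987]
  R  [+0.15581 +0.98510 +0.07286]
  R  [+0.02811 -0.07815 +0.99654]
t = (-0.02258, -0.03691, +0.63367) m
tr R = 2.969028; θ = arccos((tr R − 1)/2) = 0.176217 rad = 10.096°
axis k = ((R−Rᵀ)₃₂, (R−Rᵀ)₁₃, (R−Rᵀ)₂₁) / (2 sinθ) = (-0.430717, -0.193873, +0.881417)
rvec = θ·k = (-0.075900, -0.034164, +0.155321)

rvec=(-0.0759, -0.0342, 0.1553) tvec=(-0.0226, -0.0369, 0.6337)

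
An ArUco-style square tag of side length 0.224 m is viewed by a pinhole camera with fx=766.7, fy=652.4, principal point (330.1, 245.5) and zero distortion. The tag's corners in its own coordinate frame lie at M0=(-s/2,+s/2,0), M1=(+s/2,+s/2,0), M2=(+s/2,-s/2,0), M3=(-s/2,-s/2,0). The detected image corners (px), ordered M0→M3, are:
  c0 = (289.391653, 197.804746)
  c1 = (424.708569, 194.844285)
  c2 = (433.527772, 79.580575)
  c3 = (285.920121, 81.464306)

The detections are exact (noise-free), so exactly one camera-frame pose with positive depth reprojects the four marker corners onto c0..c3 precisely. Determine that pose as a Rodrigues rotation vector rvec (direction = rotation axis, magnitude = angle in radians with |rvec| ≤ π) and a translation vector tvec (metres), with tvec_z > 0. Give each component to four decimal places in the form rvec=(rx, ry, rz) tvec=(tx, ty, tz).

rvec=(0.4901, -0.0663, -0.0148) tvec=(0.0452, -0.1941, 1.2109)

Intrinsics K: fx=766.7, fy=652.4, cx=330.1, cy=245.5
Marker side s = 0.224 m; corners in marker frame (Z=0):
  M0 = (-0.1120, +0.1120, 0)
  M1 = (+0.1120, +0.1120, 0)
  M2 = (+0.1120, -0.1120, 0)
  M3 = (-0.1120, -0.1120, 0)
Detected image corners:
  c0 = (289.391653, 197.804746) px
  c1 = (424.708569, 194.844285) px
  c2 = (433.527772, 79.580575) px
  c3 = (285.920121, 81.464306) px
Planar DLT: solve 8×8 A·h = b for H (H[2,2]=1):
  H  [+648.12416 +127.25550 +358.72206]
  H  [-4.04607 +570.78075 +140.93815]
  H  [+0.04964 +0.38881 +1.00000]
B = K⁻¹H; ‖b₁‖=0.825839, ‖b₂‖=0.825839; λ = 2/(‖b₁‖+‖b₂‖) = 1.210890, sign → tz>0 ⇒ λ=+1.210890
r₁ = λ·B[:,0] = (+0.99774,-0.03013,+0.06011); r₂ = λ·B[:,1] = (-0.00172,+0.88223,+0.47081)
r₃ = r₁×r₂ = (-0.06722,-0.46985,+0.88019); SVD([r₁ r₂ r₃]) → R = UVᵀ:
  R  [+0.99774 -0.00172 -0.06722]
  R  [-0.03013 +0.88223 -0.46985]
  R  [+0.06011 +0.47081 +0.88019]
t = (+0.04520, -0.19407, +1.21089) m
tr R = 2.760157; θ = arccos((tr R − 1)/2) = 0.494769 rad = 28.348°
axis k = ((R−Rᵀ)₃₂, (R−Rᵀ)₁₃, (R−Rᵀ)₂₁) / (2 sinθ) = (+0.990519, -0.134077, -0.029912)
rvec = θ·k = (+0.490078, -0.066337, -0.014800)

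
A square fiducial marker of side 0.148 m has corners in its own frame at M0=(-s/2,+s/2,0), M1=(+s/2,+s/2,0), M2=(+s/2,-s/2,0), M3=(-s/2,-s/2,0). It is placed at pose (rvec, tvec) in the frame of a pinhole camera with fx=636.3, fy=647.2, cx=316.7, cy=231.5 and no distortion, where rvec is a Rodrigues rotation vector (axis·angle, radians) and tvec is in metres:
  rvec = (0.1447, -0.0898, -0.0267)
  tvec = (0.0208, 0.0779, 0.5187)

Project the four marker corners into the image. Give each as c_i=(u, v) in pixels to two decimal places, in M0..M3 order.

c0=(254.17, 421.52) c1=(430.64, 411.02) c2=(431.72, 234.34) c3=(247.72, 240.72)

Intrinsics K: fx=636.3, fy=647.2, cx=316.7, cy=231.5
Marker side s = 0.148 m; corners in marker frame (Z=0):
  M0 = (-0.0740, +0.0740, 0)
  M1 = (+0.0740, +0.0740, 0)
  M2 = (+0.0740, -0.0740, 0)
  M3 = (-0.0740, -0.0740, 0)
rvec = (0.1447, -0.0898, -0.0267), |rvec| = θ = 0.17238 rad = 9.877°
Rodrigues: sinθ=0.17153, 1−cosθ=0.01482; R = I + sinθ·[k]× + (1−cosθ)·[k]×²:
    [+0.99562 +0.02009 -0.09128]
    [-0.03305 +0.98920 -0.14279]
    [+0.08743 +0.14518 +0.98553]
t = (0.0208, 0.0779, 0.5187) m
M0: Pc = R·M0+t = (-0.05139, +0.15355, +0.52297); u = 636.3·(-0.05139)/0.52297 + 316.7 = 254.1744, v = 647.2·(+0.15355)/0.52297 + 231.5 = 421.5197
M1: Pc = R·M1+t = (+0.09596, +0.14866, +0.53591); u = 636.3·(+0.09596)/0.53591 + 316.7 = 430.6381, v = 647.2·(+0.14866)/0.53591 + 231.5 = 411.0248
M2: Pc = R·M2+t = (+0.09299, +0.00225, +0.51443); u = 636.3·(+0.09299)/0.51443 + 316.7 = 431.7199, v = 647.2·(+0.00225)/0.51443 + 231.5 = 234.3351
M3: Pc = R·M3+t = (-0.05436, +0.00714, +0.50149); u = 636.3·(-0.05436)/0.50149 + 316.7 = 247.7234, v = 647.2·(+0.00714)/0.50149 + 231.5 = 240.7207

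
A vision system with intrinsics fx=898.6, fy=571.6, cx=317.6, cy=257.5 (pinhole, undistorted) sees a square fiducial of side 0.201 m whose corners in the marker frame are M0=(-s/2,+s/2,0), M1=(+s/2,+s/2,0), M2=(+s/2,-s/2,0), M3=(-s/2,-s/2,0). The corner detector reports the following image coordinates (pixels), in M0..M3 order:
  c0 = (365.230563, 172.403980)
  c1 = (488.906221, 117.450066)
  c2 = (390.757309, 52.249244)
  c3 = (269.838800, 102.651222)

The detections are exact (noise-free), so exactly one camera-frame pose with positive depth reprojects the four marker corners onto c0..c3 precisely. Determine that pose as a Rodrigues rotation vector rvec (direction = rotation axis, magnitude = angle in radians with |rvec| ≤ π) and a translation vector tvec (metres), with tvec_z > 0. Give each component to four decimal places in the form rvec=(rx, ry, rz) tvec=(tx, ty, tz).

rvec=(-0.3249, -0.0848, -0.6455) tvec=(0.0786, -0.2993, 1.1599)

Intrinsics K: fx=898.6, fy=571.6, cx=317.6, cy=257.5
Marker side s = 0.201 m; corners in marker frame (Z=0):
  M0 = (-0.1005, +0.1005, 0)
  M1 = (+0.1005, +0.1005, 0)
  M2 = (+0.1005, -0.1005, 0)
  M3 = (-0.1005, -0.1005, 0)
Detected image corners:
  c0 = (365.230563, 172.403980) px
  c1 = (488.906221, 117.450066) px
  c2 = (390.757309, 52.249244) px
  c3 = (269.838800, 102.651222) px
Planar DLT: solve 8×8 A·h = b for H (H[2,2]=1):
  H  [+666.34763 +393.13052 +378.49013]
  H  [-244.76452 +309.56924 +109.99104]
  H  [+0.15333 -0.23349 +1.00000]
B = K⁻¹H; ‖b₁‖=0.862118, ‖b₂‖=0.862118; λ = 2/(‖b₁‖+‖b₂‖) = 1.159934, sign → tz>0 ⇒ λ=+1.159934
r₁ = λ·B[:,0] = (+0.79727,-0.57682,+0.17786); r₂ = λ·B[:,1] = (+0.60319,+0.75021,-0.27084)
r₃ = r₁×r₂ = (+0.02279,+0.32321,+0.94605); SVD([r₁ r₂ r₃]) → R = UVᵀ:
  R  [+0.79727 +0.60319 +0.02279]
  R  [-0.57682 +0.75021 +0.32321]
  R  [+0.17786 -0.27084 +0.94605]
t = (+0.07860, -0.29934, +1.15993) m
tr R = 2.493537; θ = arccos((tr R − 1)/2) = 0.727606 rad = 41.689°
axis k = ((R−Rᵀ)₃₂, (R−Rᵀ)₁₃, (R−Rᵀ)₂₁) / (2 sinθ) = (-0.446596, -0.116577, -0.887109)
rvec = θ·k = (-0.324946, -0.084822, -0.645466)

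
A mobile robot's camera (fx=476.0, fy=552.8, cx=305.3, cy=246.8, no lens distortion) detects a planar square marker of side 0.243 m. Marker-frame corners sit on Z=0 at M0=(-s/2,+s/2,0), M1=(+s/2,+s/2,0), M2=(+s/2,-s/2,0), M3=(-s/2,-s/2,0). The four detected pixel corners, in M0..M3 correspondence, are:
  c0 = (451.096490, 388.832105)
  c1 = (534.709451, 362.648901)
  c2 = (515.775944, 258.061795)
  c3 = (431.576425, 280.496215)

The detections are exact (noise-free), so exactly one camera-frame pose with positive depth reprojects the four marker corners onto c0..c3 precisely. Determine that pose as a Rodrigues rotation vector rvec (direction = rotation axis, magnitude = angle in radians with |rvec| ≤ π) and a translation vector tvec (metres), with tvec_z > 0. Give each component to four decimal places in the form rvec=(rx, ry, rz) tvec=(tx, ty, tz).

Intrinsics K: fx=476.0, fy=552.8, cx=305.3, cy=246.8
Marker side s = 0.243 m; corners in marker frame (Z=0):
  M0 = (-0.1215, +0.1215, 0)
  M1 = (+0.1215, +0.1215, 0)
  M2 = (+0.1215, -0.1215, 0)
  M3 = (-0.1215, -0.1215, 0)
Detected image corners:
  c0 = (451.096490, 388.832105) px
  c1 = (534.709451, 362.648901) px
  c2 = (515.775944, 258.061795) px
  c3 = (431.576425, 280.496215) px
Planar DLT: solve 8×8 A·h = b for H (H[2,2]=1):
  H  [+414.86090 +77.06374 +484.01838]
  H  [-53.60865 +436.61843 +322.26991]
  H  [+0.14394 -0.00422 +1.00000]
B = K⁻¹H; ‖b₁‖=0.808654, ‖b₂‖=0.808654; λ = 2/(‖b₁‖+‖b₂‖) = 1.236622, sign → tz>0 ⇒ λ=+1.236622
r₁ = λ·B[:,0] = (+0.96362,-0.19939,+0.17801); r₂ = λ·B[:,1] = (+0.20355,+0.97905,-0.00521)
r₃ = r₁×r₂ = (-0.17324,+0.04126,+0.98402); SVD([r₁ r₂ r₃]) → R = UVᵀ:
  R  [+0.96362 +0.20355 -0.17324]
  R  [-0.19939 +0.97905 +0.04126]
  R  [+0.17801 -0.00521 +0.98402]
t = (+0.46430, +0.16883, +1.23662) m
tr R = 2.926682; θ = arccos((tr R − 1)/2) = 0.271607 rad = 15.562°
axis k = ((R−Rᵀ)₃₂, (R−Rᵀ)₁₃, (R−Rᵀ)₂₁) / (2 sinθ) = (-0.086611, -0.654619, -0.750981)
rvec = θ·k = (-0.023524, -0.177799, -0.203972)

rvec=(-0.0235, -0.1778, -0.2040) tvec=(0.4643, 0.1688, 1.2366)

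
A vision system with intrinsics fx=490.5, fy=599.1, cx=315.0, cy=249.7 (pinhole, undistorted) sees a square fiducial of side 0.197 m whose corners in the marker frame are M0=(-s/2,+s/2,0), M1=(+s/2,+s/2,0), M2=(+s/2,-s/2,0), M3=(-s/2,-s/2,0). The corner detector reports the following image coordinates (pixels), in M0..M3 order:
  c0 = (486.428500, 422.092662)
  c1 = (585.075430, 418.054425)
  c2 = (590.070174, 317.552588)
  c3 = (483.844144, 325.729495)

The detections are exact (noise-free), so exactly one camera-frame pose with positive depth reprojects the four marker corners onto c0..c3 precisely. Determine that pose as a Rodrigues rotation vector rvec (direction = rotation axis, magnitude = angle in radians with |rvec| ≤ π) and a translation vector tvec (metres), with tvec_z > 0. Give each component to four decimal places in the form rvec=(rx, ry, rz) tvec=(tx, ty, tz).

rvec=(0.3995, 0.1718, -0.1281) tvec=(0.4514, 0.2063, 1.0048)

Intrinsics K: fx=490.5, fy=599.1, cx=315.0, cy=249.7
Marker side s = 0.197 m; corners in marker frame (Z=0):
  M0 = (-0.0985, +0.0985, 0)
  M1 = (+0.0985, +0.0985, 0)
  M2 = (+0.0985, -0.0985, 0)
  M3 = (-0.0985, -0.0985, 0)
Detected image corners:
  c0 = (486.428500, 422.092662) px
  c1 = (585.075430, 418.054425) px
  c2 = (590.070174, 317.552588) px
  c3 = (483.844144, 325.729495) px
Planar DLT: solve 8×8 A·h = b for H (H[2,2]=1):
  H  [+417.22504 +194.48354 +535.37251]
  H  [-101.17793 +637.91509 +372.72439]
  H  [-0.19027 +0.37334 +1.00000]
B = K⁻¹H; ‖b₁‖=0.995272, ‖b₂‖=0.995272; λ = 2/(‖b₁‖+‖b₂‖) = 1.004750, sign → tz>0 ⇒ λ=+1.004750
r₁ = λ·B[:,0] = (+0.97742,-0.09001,-0.19117); r₂ = λ·B[:,1] = (+0.15749,+0.91350,+0.37511)
r₃ = r₁×r₂ = (+0.14087,-0.39675,+0.90705); SVD([r₁ r₂ r₃]) → R = UVᵀ:
  R  [+0.97742 +0.15749 +0.14087]
  R  [-0.09001 +0.91350 -0.39675]
  R  [-0.19117 +0.37511 +0.90705]
t = (+0.45142, +0.20632, +1.00475) m
tr R = 2.797980; θ = arccos((tr R − 1)/2) = 0.453339 rad = 25.974°
axis k = ((R−Rᵀ)₃₂, (R−Rᵀ)₁₃, (R−Rᵀ)₂₁) / (2 sinθ) = (+0.881177, +0.379068, -0.282549)
rvec = θ·k = (+0.399472, +0.171846, -0.128090)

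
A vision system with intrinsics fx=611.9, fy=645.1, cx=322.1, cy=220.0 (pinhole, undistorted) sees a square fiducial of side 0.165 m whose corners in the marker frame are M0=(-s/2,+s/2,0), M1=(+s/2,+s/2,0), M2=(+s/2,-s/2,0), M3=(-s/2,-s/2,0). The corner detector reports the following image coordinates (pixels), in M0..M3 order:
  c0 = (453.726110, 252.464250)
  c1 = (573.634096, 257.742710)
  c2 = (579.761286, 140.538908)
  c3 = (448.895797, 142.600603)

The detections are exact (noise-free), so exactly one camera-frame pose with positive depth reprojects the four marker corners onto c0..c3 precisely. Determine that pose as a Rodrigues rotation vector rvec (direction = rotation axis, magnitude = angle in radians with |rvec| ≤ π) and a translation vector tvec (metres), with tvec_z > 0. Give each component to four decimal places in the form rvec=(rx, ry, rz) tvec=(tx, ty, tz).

Intrinsics K: fx=611.9, fy=645.1, cx=322.1, cy=220.0
Marker side s = 0.165 m; corners in marker frame (Z=0):
  M0 = (-0.0825, +0.0825, 0)
  M1 = (+0.0825, +0.0825, 0)
  M2 = (+0.0825, -0.0825, 0)
  M3 = (-0.0825, -0.0825, 0)
Detected image corners:
  c0 = (453.726110, 252.464250) px
  c1 = (573.634096, 257.742710) px
  c2 = (579.761286, 140.538908) px
  c3 = (448.895797, 142.600603) px
Planar DLT: solve 8×8 A·h = b for H (H[2,2]=1):
  H  [+553.23110 +268.33678 +511.92494]
  H  [-68.48046 +791.98674 +200.78087]
  H  [-0.39930 +0.52757 +1.00000]
B = K⁻¹H; ‖b₁‖=1.184074, ‖b₂‖=1.184074; λ = 2/(‖b₁‖+‖b₂‖) = 0.844542, sign → tz>0 ⇒ λ=+0.844542
r₁ = λ·B[:,0] = (+0.94108,+0.02535,-0.33723); r₂ = λ·B[:,1] = (+0.13582,+0.88489,+0.44555)
r₃ = r₁×r₂ = (+0.30971,-0.46511,+0.82931); SVD([r₁ r₂ r₃]) → R = UVᵀ:
  R  [+0.94108 +0.13582 +0.30971]
  R  [+0.02535 +0.88489 -0.46511]
  R  [-0.33723 +0.44555 +0.82931]
t = (+0.26200, -0.02516, +0.84454) m
tr R = 2.655286; θ = arccos((tr R − 1)/2) = 0.595901 rad = 34.143°
axis k = ((R−Rᵀ)₃₂, (R−Rᵀ)₁₃, (R−Rᵀ)₂₁) / (2 sinθ) = (+0.811271, +0.576329, -0.098411)
rvec = θ·k = (+0.483437, +0.343435, -0.058643)

rvec=(0.4834, 0.3434, -0.0586) tvec=(0.2620, -0.0252, 0.8445)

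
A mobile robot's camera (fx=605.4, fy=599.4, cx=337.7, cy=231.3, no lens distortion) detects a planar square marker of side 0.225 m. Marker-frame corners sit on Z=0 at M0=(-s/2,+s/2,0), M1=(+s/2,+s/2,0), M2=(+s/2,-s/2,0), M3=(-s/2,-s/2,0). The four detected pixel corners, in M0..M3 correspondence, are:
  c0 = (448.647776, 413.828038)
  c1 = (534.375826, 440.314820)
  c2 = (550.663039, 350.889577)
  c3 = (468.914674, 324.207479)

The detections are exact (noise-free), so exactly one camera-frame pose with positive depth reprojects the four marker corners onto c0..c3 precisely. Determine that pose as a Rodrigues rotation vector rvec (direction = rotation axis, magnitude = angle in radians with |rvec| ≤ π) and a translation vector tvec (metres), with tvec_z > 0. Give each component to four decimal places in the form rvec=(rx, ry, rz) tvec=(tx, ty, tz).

Intrinsics K: fx=605.4, fy=599.4, cx=337.7, cy=231.3
Marker side s = 0.225 m; corners in marker frame (Z=0):
  M0 = (-0.1125, +0.1125, 0)
  M1 = (+0.1125, +0.1125, 0)
  M2 = (+0.1125, -0.1125, 0)
  M3 = (-0.1125, -0.1125, 0)
Detected image corners:
  c0 = (448.647776, 413.828038) px
  c1 = (534.375826, 440.314820) px
  c2 = (550.663039, 350.889577) px
  c3 = (468.914674, 324.207479) px
Planar DLT: solve 8×8 A·h = b for H (H[2,2]=1):
  H  [+406.02501 -179.48085 +501.17258]
  H  [+144.16459 +322.79863 +381.42278]
  H  [+0.06801 -0.19638 +1.00000]
B = K⁻¹H; ‖b₁‖=0.671483, ‖b₂‖=0.671483; λ = 2/(‖b₁‖+‖b₂‖) = 1.489241, sign → tz>0 ⇒ λ=+1.489241
r₁ = λ·B[:,0] = (+0.94229,+0.31910,+0.10129); r₂ = λ·B[:,1] = (-0.27837,+0.91486,-0.29246)
r₃ = r₁×r₂ = (-0.18599,+0.24738,+0.95090); SVD([r₁ r₂ r₃]) → R = UVᵀ:
  R  [+0.94229 -0.27837 -0.18599]
  R  [+0.31910 +0.91486 +0.24738]
  R  [+0.10129 -0.29246 +0.95090]
t = (+0.40213, +0.37299, +1.48924) m
tr R = 2.808058; θ = arccos((tr R − 1)/2) = 0.441694 rad = 25.307°
axis k = ((R−Rᵀ)₃₂, (R−Rᵀ)₁₃, (R−Rᵀ)₂₁) / (2 sinθ) = (-0.631432, -0.336015, +0.698847)
rvec = θ·k = (-0.278900, -0.148416, +0.308676)

rvec=(-0.2789, -0.1484, 0.3087) tvec=(0.4021, 0.3730, 1.4892)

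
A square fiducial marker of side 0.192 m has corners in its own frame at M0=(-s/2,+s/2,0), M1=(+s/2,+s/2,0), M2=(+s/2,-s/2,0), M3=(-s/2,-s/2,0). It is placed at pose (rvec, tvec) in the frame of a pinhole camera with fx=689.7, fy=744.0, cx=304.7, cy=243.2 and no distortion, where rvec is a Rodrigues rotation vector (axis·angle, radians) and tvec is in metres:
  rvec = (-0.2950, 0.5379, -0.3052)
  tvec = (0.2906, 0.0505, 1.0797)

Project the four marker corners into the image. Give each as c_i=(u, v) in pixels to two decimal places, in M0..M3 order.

Intrinsics K: fx=689.7, fy=744.0, cx=304.7, cy=243.2
Marker side s = 0.192 m; corners in marker frame (Z=0):
  M0 = (-0.0960, +0.0960, 0)
  M1 = (+0.0960, +0.0960, 0)
  M2 = (+0.0960, -0.0960, 0)
  M3 = (-0.0960, -0.0960, 0)
rvec = (-0.2950, 0.5379, -0.3052), |rvec| = θ = 0.68521 rad = 39.259°
Rodrigues: sinθ=0.63283, 1−cosθ=0.22571; R = I + sinθ·[k]× + (1−cosθ)·[k]×²:
    [+0.81612 +0.20559 +0.54007]
    [-0.35816 +0.91338 +0.19353]
    [-0.45350 -0.35137 +0.81907]
t = (0.2906, 0.0505, 1.0797) m
M0: Pc = R·M0+t = (+0.23199, +0.17257, +1.08950); u = 689.7·(+0.23199)/1.08950 + 304.7 = 451.5580, v = 744.0·(+0.17257)/1.08950 + 243.2 = 361.0430
M1: Pc = R·M1+t = (+0.38868, +0.10380, +1.00243); u = 689.7·(+0.38868)/1.00243 + 304.7 = 572.1253, v = 744.0·(+0.10380)/1.00243 + 243.2 = 320.2412
M2: Pc = R·M2+t = (+0.34921, -0.07157, +1.06990); u = 689.7·(+0.34921)/1.06990 + 304.7 = 529.8165, v = 744.0·(-0.07157)/1.06990 + 243.2 = 193.4321
M3: Pc = R·M3+t = (+0.19252, -0.00280, +1.15697); u = 689.7·(+0.19252)/1.15697 + 304.7 = 419.4638, v = 744.0·(-0.00280)/1.15697 + 243.2 = 241.3982

c0=(451.56, 361.04) c1=(572.13, 320.24) c2=(529.82, 193.43) c3=(419.46, 241.40)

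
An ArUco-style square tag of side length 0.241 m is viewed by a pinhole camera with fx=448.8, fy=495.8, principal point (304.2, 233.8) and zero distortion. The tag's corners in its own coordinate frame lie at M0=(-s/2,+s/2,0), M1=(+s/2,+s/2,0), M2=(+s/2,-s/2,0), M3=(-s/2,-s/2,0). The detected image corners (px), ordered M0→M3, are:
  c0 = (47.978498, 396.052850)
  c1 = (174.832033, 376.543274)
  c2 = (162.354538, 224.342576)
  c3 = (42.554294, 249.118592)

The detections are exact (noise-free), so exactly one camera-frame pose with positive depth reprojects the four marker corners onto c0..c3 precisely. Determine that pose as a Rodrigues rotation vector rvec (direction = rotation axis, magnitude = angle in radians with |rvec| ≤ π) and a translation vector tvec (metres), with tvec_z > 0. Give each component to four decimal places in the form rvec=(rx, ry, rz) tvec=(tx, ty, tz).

Intrinsics K: fx=448.8, fy=495.8, cx=304.2, cy=233.8
Marker side s = 0.241 m; corners in marker frame (Z=0):
  M0 = (-0.1205, +0.1205, 0)
  M1 = (+0.1205, +0.1205, 0)
  M2 = (+0.1205, -0.1205, 0)
  M3 = (-0.1205, -0.1205, 0)
Detected image corners:
  c0 = (47.978498, 396.052850) px
  c1 = (174.832033, 376.543274) px
  c2 = (162.354538, 224.342576) px
  c3 = (42.554294, 249.118592) px
Planar DLT: solve 8×8 A·h = b for H (H[2,2]=1):
  H  [+492.16070 +12.84029 +105.47652]
  H  [-148.03188 +550.50429 +309.73231]
  H  [-0.17931 -0.22430 +1.00000]
B = K⁻¹H; ‖b₁‖=1.249740, ‖b₂‖=1.249740; λ = 2/(‖b₁‖+‖b₂‖) = 0.800166, sign → tz>0 ⇒ λ=+0.800166
r₁ = λ·B[:,0] = (+0.97472,-0.17125,-0.14348); r₂ = λ·B[:,1] = (+0.14454,+0.97309,-0.17947)
r₃ = r₁×r₂ = (+0.17035,+0.15420,+0.97324); SVD([r₁ r₂ r₃]) → R = UVᵀ:
  R  [+0.97472 +0.14454 +0.17035]
  R  [-0.17125 +0.97309 +0.15420]
  R  [-0.14348 -0.17947 +0.97324]
t = (-0.35430, +0.12255, +0.80017) m
tr R = 2.921054; θ = arccos((tr R − 1)/2) = 0.281906 rad = 16.152°
axis k = ((R−Rᵀ)₃₂, (R−Rᵀ)₁₃, (R−Rᵀ)₂₁) / (2 sinθ) = (-0.599731, +0.564063, -0.567588)
rvec = θ·k = (-0.169067, +0.159012, -0.160006)

rvec=(-0.1691, 0.1590, -0.1600) tvec=(-0.3543, 0.1225, 0.8002)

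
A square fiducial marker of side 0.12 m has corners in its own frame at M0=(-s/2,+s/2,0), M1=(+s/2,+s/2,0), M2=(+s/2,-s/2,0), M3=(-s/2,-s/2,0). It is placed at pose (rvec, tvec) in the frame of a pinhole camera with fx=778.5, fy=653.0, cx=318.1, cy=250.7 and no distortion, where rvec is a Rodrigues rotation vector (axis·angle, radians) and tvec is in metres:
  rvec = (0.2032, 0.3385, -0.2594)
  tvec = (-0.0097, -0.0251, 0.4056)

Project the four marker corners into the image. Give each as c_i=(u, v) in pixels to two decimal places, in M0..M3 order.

c0=(233.57, 317.62) c1=(440.64, 281.78) c2=(376.03, 85.65) c3=(166.41, 142.89)

Intrinsics K: fx=778.5, fy=653.0, cx=318.1, cy=250.7
Marker side s = 0.12 m; corners in marker frame (Z=0):
  M0 = (-0.0600, +0.0600, 0)
  M1 = (+0.0600, +0.0600, 0)
  M2 = (+0.0600, -0.0600, 0)
  M3 = (-0.0600, -0.0600, 0)
rvec = (0.2032, 0.3385, -0.2594), |rvec| = θ = 0.47240 rad = 27.066°
Rodrigues: sinθ=0.45502, 1−cosθ=0.10952; R = I + sinθ·[k]× + (1−cosθ)·[k]×²:
    [+0.91074 +0.28362 +0.30018]
    [-0.21610 +0.94671 -0.23882]
    [-0.35192 +0.15263 +0.92350]
t = (-0.0097, -0.0251, 0.4056) m
M0: Pc = R·M0+t = (-0.04733, +0.04467, +0.43587); u = 778.5·(-0.04733)/0.43587 + 318.1 = 233.5695, v = 653.0·(+0.04467)/0.43587 + 250.7 = 317.6204
M1: Pc = R·M1+t = (+0.06196, +0.01874, +0.39364); u = 778.5·(+0.06196)/0.39364 + 318.1 = 440.6402, v = 653.0·(+0.01874)/0.39364 + 250.7 = 281.7815
M2: Pc = R·M2+t = (+0.02793, -0.09487, +0.37533); u = 778.5·(+0.02793)/0.37533 + 318.1 = 376.0273, v = 653.0·(-0.09487)/0.37533 + 250.7 = 85.6455
M3: Pc = R·M3+t = (-0.08136, -0.06894, +0.41756); u = 778.5·(-0.08136)/0.41756 + 318.1 = 166.4083, v = 653.0·(-0.06894)/0.41756 + 250.7 = 142.8929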